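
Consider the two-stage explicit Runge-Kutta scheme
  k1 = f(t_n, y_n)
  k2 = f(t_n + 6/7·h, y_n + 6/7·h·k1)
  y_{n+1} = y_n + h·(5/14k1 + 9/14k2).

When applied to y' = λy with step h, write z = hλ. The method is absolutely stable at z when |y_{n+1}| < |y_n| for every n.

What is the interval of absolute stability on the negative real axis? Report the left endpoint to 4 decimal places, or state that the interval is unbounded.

Set f=λy, z=hλ:
  k1=λy_n ⇒ h·k1=z·y_n;  k2=λ(1+6/7z)y_n ⇒ h·k2=z(1+6/7z)y_n
  y_{n+1}/y_n = 1 + 5/14z + 9/14z(1+6/7z) = 1 + z + 27/49z²
  R(z) = 1 + z + 27/49z².

Solve |R(x)|<1 on ℝ⁻.
x=-0.85: |R|=0.5481
R=1: x+27/49x²=0 ⇒ x=−49/27=-1.8148; min R=1−1/(4·27/49)=0.5463>−1
Confirm numerically:
  x=-1.792: |R|=0.97747 <1
  x=-1.403: |R|=0.68163 <1
  x=-1.011: |R|=0.55221 <1
  x=-0.896: |R|=0.54637 <1
  x=-2.195: |R|=1.45983 >1
  x=-2.003: |R|=1.20770 >1
Stable set (-1.8148, 0).

(-1.8148, 0).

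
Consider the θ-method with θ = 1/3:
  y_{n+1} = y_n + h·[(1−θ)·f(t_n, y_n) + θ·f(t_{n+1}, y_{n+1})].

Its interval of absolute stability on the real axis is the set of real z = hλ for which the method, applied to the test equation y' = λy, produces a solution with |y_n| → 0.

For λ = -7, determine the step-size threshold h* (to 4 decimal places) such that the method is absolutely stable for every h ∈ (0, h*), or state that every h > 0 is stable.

Set f=λy, z=hλ:
  y_{n+1} = y_n + z·[2/3·y_n + 1/3·y_{n+1}] ⇒ (1 − 1/3z)y_{n+1} = (1 + 2/3z)y_n
  ⇒ R(z) = (1 + 2/3z)/(1 − 1/3z).

Boundary: |R(x)|=1, x<0.
x=-0.35: |R|=0.6866
R=−1: 1+2/3x = −1+1/3x ⇒ -1/3x=2 ⇒ x=2/(-1/3)=-6.0000
Confirm numerically:
  x=-5.817: |R|=0.97924 <1
  x=-5.458: |R|=0.93592 <1
  x=-4.371: |R|=0.77900 <1
  x=-4.320: |R|=0.77049 <1
  x=-6.542: |R|=1.05680 >1
  x=-6.418: |R|=1.04438 >1
  x=-6.332: |R|=1.03558 >1
Interval (-6.0000, 0).

(-6.0000,0); λ=-7 ⇒ h* = (6)/7 = 0.8571.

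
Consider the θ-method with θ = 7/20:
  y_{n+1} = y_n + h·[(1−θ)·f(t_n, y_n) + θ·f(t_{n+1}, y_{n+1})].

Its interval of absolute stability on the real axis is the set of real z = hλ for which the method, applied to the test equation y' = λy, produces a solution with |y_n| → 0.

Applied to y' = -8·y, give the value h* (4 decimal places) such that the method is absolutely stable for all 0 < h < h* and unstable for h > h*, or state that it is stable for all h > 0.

Set f=λy, z=hλ:
  y_{n+1} = y_n + z·[13/20·y_n + 7/20·y_{n+1}] ⇒ (1 − 7/20z)y_{n+1} = (1 + 13/20z)y_n
  Hence R(z) = (1 + 13/20z)/(1 − 7/20z).

Solve |R(x)|<1 on ℝ⁻.
x=-1.1: |R|=0.2058
R=−1: 1+13/20x = −1+7/20x ⇒ -3/10x=2 ⇒ x=2/(-3/10)=-6.6667
Confirm numerically:
  x=-5.116: |R|=0.83330 <1
  x=-4.827: |R|=0.79479 <1
  x=-4.657: |R|=0.77076 <1
  x=-7.253: |R|=1.04971 >1
  x=-7.187: |R|=1.04440 >1
Stable set (-6.6667, 0).

(-6.6667,0); λ=-8 ⇒ h* = (20/3)/8 = 0.8333.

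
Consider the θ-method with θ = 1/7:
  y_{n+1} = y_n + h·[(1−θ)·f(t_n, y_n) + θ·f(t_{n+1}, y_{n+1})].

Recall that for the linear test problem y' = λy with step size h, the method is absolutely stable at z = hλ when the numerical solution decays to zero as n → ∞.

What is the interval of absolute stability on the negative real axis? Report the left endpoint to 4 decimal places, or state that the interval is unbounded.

(-2.8000, 0).

Set f=λy, z=hλ:
  y_{n+1} = y_n + z·[6/7·y_n + 1/7·y_{n+1}] ⇒ (1 − 1/7z)y_{n+1} = (1 + 6/7z)y_n
  R(z) = (1 + 6/7z)/(1 − 1/7z).

Boundary: |R(x)|=1, x<0.
x=-1.08: |R|=0.0644
R=−1: 1+6/7x = −1+1/7x ⇒ -5/7x=2 ⇒ x=2/(-5/7)=-2.8000
Confirm numerically:
  x=-2.728: |R|=0.96299 <1
  x=-2.157: |R|=0.64890 <1
  x=-2.074: |R|=0.59996 <1
  x=-3.215: |R|=1.20313 >1
  x=-3.055: |R|=1.12680 >1
Interval (-2.8000, 0).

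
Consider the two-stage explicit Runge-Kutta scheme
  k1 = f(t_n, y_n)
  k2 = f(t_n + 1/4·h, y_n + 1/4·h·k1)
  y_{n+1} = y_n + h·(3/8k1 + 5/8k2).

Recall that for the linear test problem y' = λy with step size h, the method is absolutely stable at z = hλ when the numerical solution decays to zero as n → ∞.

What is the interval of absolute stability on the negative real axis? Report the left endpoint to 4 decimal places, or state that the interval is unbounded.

Set f=λy, z=hλ:
  k1=λy_n ⇒ h·k1=z·y_n;  k2=λ(1+1/4z)y_n ⇒ h·k2=z(1+1/4z)y_n
  y_{n+1}/y_n = 1 + 3/8z + 5/8z(1+1/4z) = 1 + z + 5/32z²
  ⇒ R(z) = 1 + z + 5/32z².

Find x<0 with |R(x)|<1.
x=-1.47: |R|=0.1324
R=1: x+5/32x²=0 ⇒ x=−32/5=-6.4000; min R=1−1/(4·5/32)=-0.6000>−1
Confirm numerically:
  x=-5.574: |R|=0.28061 <1
  x=-5.214: |R|=0.03378 <1
  x=-3.452: |R|=0.59008 <1
  x=-6.720: |R|=1.33600 >1
  x=-6.579: |R|=1.18401 >1
  x=-6.532: |R|=1.13472 >1
Interval (-6.4000, 0).

z∈(-6.4000,0).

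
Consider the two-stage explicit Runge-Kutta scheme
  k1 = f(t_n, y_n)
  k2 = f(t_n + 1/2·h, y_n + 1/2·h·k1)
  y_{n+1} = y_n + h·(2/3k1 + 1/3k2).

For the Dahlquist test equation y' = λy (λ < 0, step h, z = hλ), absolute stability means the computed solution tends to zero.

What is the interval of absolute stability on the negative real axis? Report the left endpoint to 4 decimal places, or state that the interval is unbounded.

(-6.0000, 0).

With y'=λy (z=hλ):
  k1=λy_n ⇒ h·k1=z·y_n;  k2=λ(1+1/2z)y_n ⇒ h·k2=z(1+1/2z)y_n
  y_{n+1}/y_n = 1 + 2/3z + 1/3z(1+1/2z) = 1 + z + 1/6z²
  R(z) = 1 + z + 1/6z².

Boundary: |R(x)|=1, x<0.
x=-1.05: |R|=0.1338
R=1: x+1/6x²=0 ⇒ x=−6=-6.0000; min R=1−1/(4·1/6)=-0.5000>−1
Confirm numerically:
  x=-4.688: |R|=0.02511 <1
  x=-2.935: |R|=0.49930 <1
  x=-2.521: |R|=0.46176 <1
  x=-6.401: |R|=1.42780 >1
  x=-6.118: |R|=1.12032 >1
  x=-6.052: |R|=1.05245 >1
So |R|<1 on (-6.0000, 0).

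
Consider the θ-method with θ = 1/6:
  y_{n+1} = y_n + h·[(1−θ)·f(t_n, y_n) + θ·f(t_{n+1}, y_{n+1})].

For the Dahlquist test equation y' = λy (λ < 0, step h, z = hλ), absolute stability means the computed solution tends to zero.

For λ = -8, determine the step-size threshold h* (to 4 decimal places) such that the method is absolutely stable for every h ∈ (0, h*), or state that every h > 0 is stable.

Test eqn y'=λy, z=hλ:
  y_{n+1} = y_n + z·[5/6·y_n + 1/6·y_{n+1}] ⇒ (1 − 1/6z)y_{n+1} = (1 + 5/6z)y_n
  ⇒ R(z) = (1 + 5/6z)/(1 − 1/6z).

Solve |R(x)|<1 on ℝ⁻.
x=-1.31: |R|=0.0752
R=−1: 1+5/6x = −1+1/6x ⇒ -2/3x=2 ⇒ x=2/(-2/3)=-3.0000
Confirm numerically:
  x=-2.458: |R|=0.74367 <1
  x=-1.554: |R|=0.23431 <1
  x=-1.237: |R|=0.02556 <1
  x=-3.597: |R|=1.24883 >1
  x=-3.449: |R|=1.19007 >1
So |R|<1 on (-3.0000, 0).

(-3.0000,0); λ=-8 ⇒ h* = (3)/8 = 0.3750.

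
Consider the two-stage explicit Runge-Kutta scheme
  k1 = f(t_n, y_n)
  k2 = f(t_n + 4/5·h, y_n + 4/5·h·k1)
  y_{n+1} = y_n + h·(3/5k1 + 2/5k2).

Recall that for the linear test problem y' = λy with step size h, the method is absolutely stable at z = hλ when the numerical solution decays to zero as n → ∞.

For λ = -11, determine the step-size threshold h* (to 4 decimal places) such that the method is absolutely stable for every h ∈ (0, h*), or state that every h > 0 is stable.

(-3.1250,0); λ=-11 ⇒ h* = (25/8)/11 = 0.2841.

On y'=λy, z=hλ:
  k1=λy_n ⇒ h·k1=z·y_n;  k2=λ(1+4/5z)y_n ⇒ h·k2=z(1+4/5z)y_n
  y_{n+1}/y_n = 1 + 3/5z + 2/5z(1+4/5z) = 1 + z + 8/25z²
  Hence R(z) = 1 + z + 8/25z².

Need |R(x)|<1, x<0.
x=-0.34: |R|=0.6970
R=1: x+8/25x²=0 ⇒ x=−25/8=-3.1250; min R=1−1/(4·8/25)=0.2188>−1
Confirm numerically:
  x=-2.924: |R|=0.81193 <1
  x=-2.260: |R|=0.37443 <1
  x=-1.510: |R|=0.21963 <1
  x=-1.272: |R|=0.24575 <1
  x=-3.457: |R|=1.36727 >1
  x=-3.261: |R|=1.14192 >1
Stable set (-3.1250, 0).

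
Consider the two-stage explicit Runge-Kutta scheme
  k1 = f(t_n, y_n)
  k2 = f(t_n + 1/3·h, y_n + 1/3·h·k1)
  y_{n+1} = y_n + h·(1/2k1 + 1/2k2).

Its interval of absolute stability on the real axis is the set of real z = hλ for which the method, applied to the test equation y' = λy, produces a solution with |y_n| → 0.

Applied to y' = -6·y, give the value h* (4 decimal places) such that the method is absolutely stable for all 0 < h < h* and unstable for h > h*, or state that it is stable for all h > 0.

(-6.0000,0); λ=-6 ⇒ h* = (6)/6 = 1.0000.

On y'=λy, z=hλ:
  k1=λy_n ⇒ h·k1=z·y_n;  k2=λ(1+1/3z)y_n ⇒ h·k2=z(1+1/3z)y_n
  y_{n+1}/y_n = 1 + 1/2z + 1/2z(1+1/3z) = 1 + z + 1/6z²
  so R(z) = 1 + z + 1/6z².

Boundary: |R(x)|=1, x<0.
x=-1.16: |R|=0.0643
R=1: x+1/6x²=0 ⇒ x=−6=-6.0000; min R=1−1/(4·1/6)=-0.5000>−1
Confirm numerically:
  x=-4.802: |R|=0.04120 <1
  x=-4.300: |R|=0.21833 <1
  x=-3.978: |R|=0.34059 <1
  x=-3.200: |R|=0.49333 <1
  x=-6.323: |R|=1.34039 >1
  x=-6.234: |R|=1.24313 >1
  x=-6.092: |R|=1.09341 >1
Interval (-6.0000, 0).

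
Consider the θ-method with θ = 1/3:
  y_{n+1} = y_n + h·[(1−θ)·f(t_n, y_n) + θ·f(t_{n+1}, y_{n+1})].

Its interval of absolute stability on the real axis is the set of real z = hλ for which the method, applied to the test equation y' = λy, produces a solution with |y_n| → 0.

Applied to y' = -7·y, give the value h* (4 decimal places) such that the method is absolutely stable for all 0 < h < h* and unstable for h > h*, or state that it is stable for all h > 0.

(-6.0000,0); λ=-7 ⇒ h* = (6)/7 = 0.8571.

Set f=λy, z=hλ:
  y_{n+1} = y_n + z·[2/3·y_n + 1/3·y_{n+1}] ⇒ (1 − 1/3z)y_{n+1} = (1 + 2/3z)y_n
  so R(z) = (1 + 2/3z)/(1 − 1/3z).

Boundary: |R(x)|=1, x<0.
x=-1.25: |R|=0.1176
R=−1: 1+2/3x = −1+1/3x ⇒ -1/3x=2 ⇒ x=2/(-1/3)=-6.0000
Confirm numerically:
  x=-5.678: |R|=0.96289 <1
  x=-2.885: |R|=0.47069 <1
  x=-2.482: |R|=0.35826 <1
  x=-6.396: |R|=1.04215 >1
  x=-6.160: |R|=1.01747 >1
Interval (-6.0000, 0).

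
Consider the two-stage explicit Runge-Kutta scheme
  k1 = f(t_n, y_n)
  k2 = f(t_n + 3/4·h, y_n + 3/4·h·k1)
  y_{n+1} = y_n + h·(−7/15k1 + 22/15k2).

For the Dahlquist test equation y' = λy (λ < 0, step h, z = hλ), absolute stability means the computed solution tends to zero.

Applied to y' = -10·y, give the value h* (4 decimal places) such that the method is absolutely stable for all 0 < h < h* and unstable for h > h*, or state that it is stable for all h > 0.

Test eqn y'=λy, z=hλ:
  k1=λy_n ⇒ h·k1=z·y_n;  k2=λ(1+3/4z)y_n ⇒ h·k2=z(1+3/4z)y_n
  y_{n+1}/y_n = 1 − 7/15z + 22/15z(1+3/4z) = 1 + z + 11/10z²
  ⇒ R(z) = 1 + z + 11/10z².

Solve |R(x)|<1 on ℝ⁻.
x=-1.13: |R|=1.2746
R=1: x+11/10x²=0 ⇒ x=−10/11=-0.9091; min R=1−1/(4·11/10)=0.7727>−1
Confirm numerically:
  x=-0.630: |R|=0.80659 <1
  x=-0.450: |R|=0.77275 <1
  x=-0.405: |R|=0.77543 <1
  x=-1.424: |R|=1.80655 >1
  x=-1.242: |R|=1.45482 >1
  x=-0.981: |R|=1.07760 >1
Stable set (-0.9091, 0).

(-0.9091,0); λ=-10 ⇒ h* = (10/11)/10 = 0.0909.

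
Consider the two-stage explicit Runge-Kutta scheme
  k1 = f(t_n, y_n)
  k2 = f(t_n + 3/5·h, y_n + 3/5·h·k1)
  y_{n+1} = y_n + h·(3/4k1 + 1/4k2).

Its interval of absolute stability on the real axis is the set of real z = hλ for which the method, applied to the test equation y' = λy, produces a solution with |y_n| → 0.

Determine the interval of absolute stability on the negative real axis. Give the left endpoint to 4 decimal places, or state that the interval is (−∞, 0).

Set f=λy, z=hλ:
  k1=λy_n ⇒ h·k1=z·y_n;  k2=λ(1+3/5z)y_n ⇒ h·k2=z(1+3/5z)y_n
  y_{n+1}/y_n = 1 + 3/4z + 1/4z(1+3/5z) = 1 + z + 3/20z²
  ⇒ R(z) = 1 + z + 3/20z².

Boundary: |R(x)|=1, x<0.
x=-1.24: |R|=0.0094
R=1: x+3/20x²=0 ⇒ x=−20/3=-6.6667; min R=1−1/(4·3/20)=-0.6667>−1
Confirm numerically:
  x=-5.699: |R|=0.17279 <1
  x=-4.772: |R|=0.35620 <1
  x=-2.743: |R|=0.61439 <1
  x=-6.997: |R|=1.34670 >1
  x=-6.975: |R|=1.32259 >1
So |R|<1 on (-6.6667, 0).

z∈(-6.6667,0).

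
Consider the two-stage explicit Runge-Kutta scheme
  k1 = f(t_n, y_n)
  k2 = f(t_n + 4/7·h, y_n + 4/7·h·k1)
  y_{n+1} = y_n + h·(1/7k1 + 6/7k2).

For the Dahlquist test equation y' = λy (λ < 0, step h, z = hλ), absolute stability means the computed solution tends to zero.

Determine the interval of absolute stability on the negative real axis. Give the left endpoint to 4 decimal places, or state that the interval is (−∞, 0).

z∈(-2.0417,0).

With y'=λy (z=hλ):
  k1=λy_n ⇒ h·k1=z·y_n;  k2=λ(1+4/7z)y_n ⇒ h·k2=z(1+4/7z)y_n
  y_{n+1}/y_n = 1 + 1/7z + 6/7z(1+4/7z) = 1 + z + 24/49z²
  so R(z) = 1 + z + 24/49z².

Need |R(x)|<1, x<0.
x=-1.79: |R|=0.7794
R=1: x+24/49x²=0 ⇒ x=−49/24=-2.0417; min R=1−1/(4·24/49)=0.4896>−1
Confirm numerically:
  x=-1.979: |R|=0.93926 <1
  x=-1.435: |R|=0.57360 <1
  x=-1.371: |R|=0.54964 <1
  x=-1.004: |R|=0.48972 <1
  x=-2.477: |R|=1.52816 >1
  x=-2.468: |R|=1.51536 >1
  x=-2.062: |R|=1.02054 >1
Interval (-2.0417, 0).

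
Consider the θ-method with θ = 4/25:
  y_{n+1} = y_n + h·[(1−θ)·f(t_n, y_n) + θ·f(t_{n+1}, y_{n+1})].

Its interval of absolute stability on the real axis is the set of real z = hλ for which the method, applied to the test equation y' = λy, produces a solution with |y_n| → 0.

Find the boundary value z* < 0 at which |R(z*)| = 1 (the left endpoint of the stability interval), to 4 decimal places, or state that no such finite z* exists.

z* = -2.9412.

Set f=λy, z=hλ:
  y_{n+1} = y_n + z·[21/25·y_n + 4/25·y_{n+1}] ⇒ (1 − 4/25z)y_{n+1} = (1 + 21/25z)y_n
  R(z) = (1 + 21/25z)/(1 − 4/25z).

Need |R(x)|<1, x<0.
x=-0.97: |R|=0.1603
R=−1: 1+21/25x = −1+4/25x ⇒ -17/25x=2 ⇒ x=2/(-17/25)=-2.9412
Confirm numerically:
  x=-2.128: |R|=0.58749 <1
  x=-1.972: |R|=0.49903 <1
  x=-1.499: |R|=0.20903 <1
  x=-1.219: |R|=0.02005 <1
  x=-3.242: |R|=1.13469 >1
  x=-3.187: |R|=1.11071 >1
Interval (-2.9412, 0).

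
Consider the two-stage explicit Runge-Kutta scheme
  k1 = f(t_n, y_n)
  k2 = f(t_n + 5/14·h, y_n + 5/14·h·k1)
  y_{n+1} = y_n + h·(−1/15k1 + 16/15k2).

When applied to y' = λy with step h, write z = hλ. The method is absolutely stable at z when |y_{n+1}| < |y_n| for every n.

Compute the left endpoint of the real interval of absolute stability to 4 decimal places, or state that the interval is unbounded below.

z* = -2.6250.

Test eqn y'=λy, z=hλ:
  k1=λy_n ⇒ h·k1=z·y_n;  k2=λ(1+5/14z)y_n ⇒ h·k2=z(1+5/14z)y_n
  y_{n+1}/y_n = 1 − 1/15z + 16/15z(1+5/14z) = 1 + z + 8/21z²
  Hence R(z) = 1 + z + 8/21z².

Solve |R(x)|<1 on ℝ⁻.
x=-0.8: |R|=0.4438
R=1: x+8/21x²=0 ⇒ x=−21/8=-2.6250; min R=1−1/(4·8/21)=0.3438>−1
Confirm numerically:
  x=-2.269: |R|=0.69228 <1
  x=-1.966: |R|=0.50644 <1
  x=-1.951: |R|=0.49906 <1
  x=-3.183: |R|=1.67661 >1
  x=-3.100: |R|=1.56095 >1
Interval (-2.6250, 0).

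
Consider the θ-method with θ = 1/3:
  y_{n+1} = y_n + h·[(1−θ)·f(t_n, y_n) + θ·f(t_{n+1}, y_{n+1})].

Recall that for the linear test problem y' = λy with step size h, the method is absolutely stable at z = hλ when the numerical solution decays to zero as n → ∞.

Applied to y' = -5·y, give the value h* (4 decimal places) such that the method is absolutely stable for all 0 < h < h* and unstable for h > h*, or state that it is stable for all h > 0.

With y'=λy (z=hλ):
  y_{n+1} = y_n + z·[2/3·y_n + 1/3·y_{n+1}] ⇒ (1 − 1/3z)y_{n+1} = (1 + 2/3z)y_n
  so R(z) = (1 + 2/3z)/(1 − 1/3z).

Find x<0 with |R(x)|<1.
x=-0.83: |R|=0.3499
R=−1: 1+2/3x = −1+1/3x ⇒ -1/3x=2 ⇒ x=2/(-1/3)=-6.0000
Confirm numerically:
  x=-5.530: |R|=0.94490 <1
  x=-4.692: |R|=0.82995 <1
  x=-3.097: |R|=0.52386 <1
  x=-6.585: |R|=1.06103 >1
  x=-6.348: |R|=1.03723 >1
  x=-6.097: |R|=1.01066 >1
Interval (-6.0000, 0).

(-6.0000,0); λ=-5 ⇒ h* = (6)/5 = 1.2000.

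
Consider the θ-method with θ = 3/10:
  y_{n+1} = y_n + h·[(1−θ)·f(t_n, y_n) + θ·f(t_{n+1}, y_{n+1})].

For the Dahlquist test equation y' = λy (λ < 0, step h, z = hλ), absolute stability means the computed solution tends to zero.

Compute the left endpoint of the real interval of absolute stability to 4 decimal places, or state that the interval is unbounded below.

left endpoint -5.0000.

On y'=λy, z=hλ:
  y_{n+1} = y_n + z·[7/10·y_n + 3/10·y_{n+1}] ⇒ (1 − 3/10z)y_{n+1} = (1 + 7/10z)y_n
  ⇒ R(z) = (1 + 7/10z)/(1 − 3/10z).

Boundary: |R(x)|=1, x<0.
x=-0.69: |R|=0.4283
R=−1: 1+7/10x = −1+3/10x ⇒ -2/5x=2 ⇒ x=2/(-2/5)=-5.0000
Confirm numerically:
  x=-4.859: |R|=0.97705 <1
  x=-4.638: |R|=0.93945 <1
  x=-3.682: |R|=0.74950 <1
  x=-3.242: |R|=0.64352 <1
  x=-5.599: |R|=1.08941 >1
  x=-5.054: |R|=1.00858 >1
Interval (-5.0000, 0).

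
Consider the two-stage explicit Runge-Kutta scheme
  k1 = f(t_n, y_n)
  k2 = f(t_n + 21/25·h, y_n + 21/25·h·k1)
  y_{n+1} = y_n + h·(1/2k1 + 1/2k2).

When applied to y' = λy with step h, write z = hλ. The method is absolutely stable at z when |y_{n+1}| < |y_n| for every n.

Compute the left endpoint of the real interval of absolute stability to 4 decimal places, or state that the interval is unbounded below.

Set f=λy, z=hλ:
  k1=λy_n ⇒ h·k1=z·y_n;  k2=λ(1+21/25z)y_n ⇒ h·k2=z(1+21/25z)y_n
  y_{n+1}/y_n = 1 + 1/2z + 1/2z(1+21/25z) = 1 + z + 21/50z²
  Hence R(z) = 1 + z + 21/50z².

Boundary: |R(x)|=1, x<0.
x=-1.52: |R|=0.4504
R=1: x+21/50x²=0 ⇒ x=−50/21=-2.3810; min R=1−1/(4·21/50)=0.4048>−1
Confirm numerically:
  x=-1.979: |R|=0.66591 <1
  x=-1.783: |R|=0.55222 <1
  x=-1.497: |R|=0.44422 <1
  x=-1.279: |R|=0.40805 <1
  x=-2.701: |R|=1.36307 >1
  x=-2.643: |R|=1.29089 >1
  x=-2.476: |R|=1.09884 >1
Interval (-2.3810, 0).

z* = -2.3810.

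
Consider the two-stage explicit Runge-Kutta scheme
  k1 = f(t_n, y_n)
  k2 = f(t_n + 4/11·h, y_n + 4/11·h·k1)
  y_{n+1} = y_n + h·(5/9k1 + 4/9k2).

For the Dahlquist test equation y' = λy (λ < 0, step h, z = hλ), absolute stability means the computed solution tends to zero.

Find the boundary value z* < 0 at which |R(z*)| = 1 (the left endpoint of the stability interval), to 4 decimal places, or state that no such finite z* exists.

Test eqn y'=λy, z=hλ:
  k1=λy_n ⇒ h·k1=z·y_n;  k2=λ(1+4/11z)y_n ⇒ h·k2=z(1+4/11z)y_n
  y_{n+1}/y_n = 1 + 5/9z + 4/9z(1+4/11z) = 1 + z + 16/99z²
  so R(z) = 1 + z + 16/99z².

Need |R(x)|<1, x<0.
x=-1.01: |R|=0.1549
R=1: x+16/99x²=0 ⇒ x=−99/16=-6.1875; min R=1−1/(4·16/99)=-0.5469>−1
Confirm numerically:
  x=-3.905: |R|=0.44051 <1
  x=-3.831: |R|=0.45903 <1
  x=-3.434: |R|=0.52816 <1
  x=-6.712: |R|=1.56896 >1
  x=-6.512: |R|=1.34152 >1
  x=-6.287: |R|=1.10110 >1
So |R|<1 on (-6.1875, 0).

left endpoint -6.1875.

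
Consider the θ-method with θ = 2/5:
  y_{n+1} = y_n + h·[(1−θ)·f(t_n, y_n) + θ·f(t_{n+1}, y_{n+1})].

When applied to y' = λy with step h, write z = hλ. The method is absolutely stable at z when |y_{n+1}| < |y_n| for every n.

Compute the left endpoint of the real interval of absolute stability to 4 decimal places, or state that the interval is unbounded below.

Test eqn y'=λy, z=hλ:
  y_{n+1} = y_n + z·[3/5·y_n + 2/5·y_{n+1}] ⇒ (1 − 2/5z)y_{n+1} = (1 + 3/5z)y_n
  R(z) = (1 + 3/5z)/(1 − 2/5z).

Find x<0 with |R(x)|<1.
x=-1.73: |R|=0.0225
R=−1: 1+3/5x = −1+2/5x ⇒ -1/5x=2 ⇒ x=2/(-1/5)=-10.0000
Confirm numerically:
  x=-8.373: |R|=0.92518 <1
  x=-7.005: |R|=0.84245 <1
  x=-6.378: |R|=0.79601 <1
  x=-4.081: |R|=0.55030 <1
  x=-10.204: |R|=1.00803 >1
  x=-10.104: |R|=1.00413 >1
  x=-10.088: |R|=1.00350 >1
So |R|<1 on (-10.0000, 0).

left endpoint -10.0000.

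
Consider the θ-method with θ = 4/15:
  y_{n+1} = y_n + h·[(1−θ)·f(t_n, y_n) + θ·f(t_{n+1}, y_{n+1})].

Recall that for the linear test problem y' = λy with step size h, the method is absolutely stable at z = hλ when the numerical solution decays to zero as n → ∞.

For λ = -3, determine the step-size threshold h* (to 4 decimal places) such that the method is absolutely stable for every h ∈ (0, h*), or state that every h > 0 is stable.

Set f=λy, z=hλ:
  y_{n+1} = y_n + z·[11/15·y_n + 4/15·y_{n+1}] ⇒ (1 − 4/15z)y_{n+1} = (1 + 11/15z)y_n
  ⇒ R(z) = (1 + 11/15z)/(1 − 4/15z).

Find x<0 with |R(x)|<1.
x=-1.69: |R|=0.1650
R=−1: 1+11/15x = −1+4/15x ⇒ -7/15x=2 ⇒ x=2/(-7/15)=-4.2857
Confirm numerically:
  x=-3.373: |R|=0.77576 <1
  x=-2.954: |R|=0.65237 <1
  x=-2.533: |R|=0.51182 <1
  x=-2.484: |R|=0.49423 <1
  x=-4.515: |R|=1.04855 >1
  x=-4.440: |R|=1.03297 >1
Stable set (-4.2857, 0).

(-4.2857,0); λ=-3 ⇒ h* = (30/7)/3 = 1.4286.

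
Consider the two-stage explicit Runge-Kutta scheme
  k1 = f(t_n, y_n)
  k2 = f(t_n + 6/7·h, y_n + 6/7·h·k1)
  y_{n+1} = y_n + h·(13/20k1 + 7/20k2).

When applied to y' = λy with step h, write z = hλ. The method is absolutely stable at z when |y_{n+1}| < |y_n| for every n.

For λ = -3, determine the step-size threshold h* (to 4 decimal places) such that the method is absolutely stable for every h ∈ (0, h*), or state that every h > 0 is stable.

Test eqn y'=λy, z=hλ:
  k1=λy_n ⇒ h·k1=z·y_n;  k2=λ(1+6/7z)y_n ⇒ h·k2=z(1+6/7z)y_n
  y_{n+1}/y_n = 1 + 13/20z + 7/20z(1+6/7z) = 1 + z + 3/10z²
  R(z) = 1 + z + 3/10z².

Find x<0 with |R(x)|<1.
x=-1.77: |R|=0.1699
R=1: x+3/10x²=0 ⇒ x=−10/3=-3.3333; min R=1−1/(4·3/10)=0.1667>−1
Confirm numerically:
  x=-3.018: |R|=0.71450 <1
  x=-2.727: |R|=0.50396 <1
  x=-1.537: |R|=0.17171 <1
  x=-3.705: |R|=1.41311 >1
  x=-3.636: |R|=1.33015 >1
  x=-3.590: |R|=1.27643 >1
So |R|<1 on (-3.3333, 0).

(-3.3333,0); λ=-3 ⇒ h* = (10/3)/3 = 1.1111.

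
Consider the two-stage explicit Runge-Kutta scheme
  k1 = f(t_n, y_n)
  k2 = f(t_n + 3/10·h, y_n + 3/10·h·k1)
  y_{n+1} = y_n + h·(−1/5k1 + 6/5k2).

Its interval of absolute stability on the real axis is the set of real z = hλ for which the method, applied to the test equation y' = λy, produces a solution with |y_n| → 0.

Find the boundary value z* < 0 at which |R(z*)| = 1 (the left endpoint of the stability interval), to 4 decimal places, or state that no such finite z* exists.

Test eqn y'=λy, z=hλ:
  k1=λy_n ⇒ h·k1=z·y_n;  k2=λ(1+3/10z)y_n ⇒ h·k2=z(1+3/10z)y_n
  y_{n+1}/y_n = 1 − 1/5z + 6/5z(1+3/10z) = 1 + z + 9/25z²
  so R(z) = 1 + z + 9/25z².

Need |R(x)|<1, x<0.
x=-1.77: |R|=0.3578
R=1: x+9/25x²=0 ⇒ x=−25/9=-2.7778; min R=1−1/(4·9/25)=0.3056>−1
Confirm numerically:
  x=-2.402: |R|=0.67506 <1
  x=-1.993: |R|=0.43694 <1
  x=-1.883: |R|=0.39345 <1
  x=-3.255: |R|=1.55921 >1
  x=-3.198: |R|=1.48379 >1
  x=-2.921: |R|=1.15061 >1
So |R|<1 on (-2.7778, 0).

z* = -2.7778.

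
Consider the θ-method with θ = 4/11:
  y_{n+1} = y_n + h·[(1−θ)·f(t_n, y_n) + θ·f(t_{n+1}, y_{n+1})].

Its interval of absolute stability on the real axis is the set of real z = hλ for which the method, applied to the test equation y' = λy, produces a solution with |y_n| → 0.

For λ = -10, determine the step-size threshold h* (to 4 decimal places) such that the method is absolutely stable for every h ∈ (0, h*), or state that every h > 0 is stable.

On y'=λy, z=hλ:
  y_{n+1} = y_n + z·[7/11·y_n + 4/11·y_{n+1}] ⇒ (1 − 4/11z)y_{n+1} = (1 + 7/11z)y_n
  ⇒ R(z) = (1 + 7/11z)/(1 − 4/11z).

Solve |R(x)|<1 on ℝ⁻.
x=-1.37: |R|=0.0856
R=−1: 1+7/11x = −1+4/11x ⇒ -3/11x=2 ⇒ x=2/(-3/11)=-7.3333
Confirm numerically:
  x=-6.553: |R|=0.93709 <1
  x=-6.193: |R|=0.90437 <1
  x=-3.978: |R|=0.62597 <1
  x=-3.222: |R|=0.48367 <1
  x=-7.899: |R|=1.03984 >1
  x=-7.856: |R|=1.03696 >1
  x=-7.442: |R|=1.00800 >1
Interval (-7.3333, 0).

(-7.3333,0); λ=-10 ⇒ h* = (22/3)/10 = 0.7333.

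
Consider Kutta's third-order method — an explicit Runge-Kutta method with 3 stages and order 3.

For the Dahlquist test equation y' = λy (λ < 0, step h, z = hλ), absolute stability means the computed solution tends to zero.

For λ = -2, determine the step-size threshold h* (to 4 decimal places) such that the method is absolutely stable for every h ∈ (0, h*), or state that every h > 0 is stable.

(-2.5127,0); λ=-2 ⇒ h* = 1.2564.

Set f=λy, z=hλ:
  order 3, 3-stage ⇒ R(z)=1+z+z^2/2+z^3/6
  (e.g. R(-0.35)=0.70410, |R|=0.70410)

Boundary: |R(x)|=1, x<0.
x=-0.35: |R|=0.7041
|R(-2.84)|=1.6249 |R(-2.48)|=0.9470 |R(-2.14)|=0.4836
Bisect:
  x_lo=-3.0895 |R|=2.2319  x_hi=-0.3202 |R|=0.7256
  mid=-1.70486 |R|=0.07746 →hi
  mid=-2.39718 |R|=0.81983 →hi
  mid=-2.74334 |R|=1.42141 →lo
  mid=-2.57026 |R|=1.09710 →lo
  mid=-2.48372 |R|=0.95291 →hi
  mid=-2.52699 |R|=1.02358 →lo
  mid=-2.50536 |R|=0.98789 →hi
  mid=-2.51617 |R|=1.00565 →lo
  ...
  [-2.51279,-2.51262] ⇒ x*=-2.5127
Stable set (-2.5127, 0).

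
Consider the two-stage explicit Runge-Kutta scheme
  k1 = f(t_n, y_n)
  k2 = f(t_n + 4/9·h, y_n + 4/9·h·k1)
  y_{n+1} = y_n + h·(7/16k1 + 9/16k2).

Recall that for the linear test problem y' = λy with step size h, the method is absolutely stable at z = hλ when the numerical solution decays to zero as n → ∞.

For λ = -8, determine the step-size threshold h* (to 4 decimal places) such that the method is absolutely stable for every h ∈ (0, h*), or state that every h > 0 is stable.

(-4.0000,0); λ=-8 ⇒ h* = (4)/8 = 0.5000.

With y'=λy (z=hλ):
  k1=λy_n ⇒ h·k1=z·y_n;  k2=λ(1+4/9z)y_n ⇒ h·k2=z(1+4/9z)y_n
  y_{n+1}/y_n = 1 + 7/16z + 9/16z(1+4/9z) = 1 + z + 1/4z²
  Hence R(z) = 1 + z + 1/4z².

Boundary: |R(x)|=1, x<0.
x=-0.36: |R|=0.6724
R=1: x+1/4x²=0 ⇒ x=−4=-4.0000; min R=1−1/(4·1/4)=0.0000>−1
Confirm numerically:
  x=-3.825: |R|=0.83266 <1
  x=-3.294: |R|=0.41861 <1
  x=-1.611: |R|=0.03783 <1
  x=-4.206: |R|=1.21661 >1
  x=-4.139: |R|=1.14383 >1
Stable set (-4.0000, 0).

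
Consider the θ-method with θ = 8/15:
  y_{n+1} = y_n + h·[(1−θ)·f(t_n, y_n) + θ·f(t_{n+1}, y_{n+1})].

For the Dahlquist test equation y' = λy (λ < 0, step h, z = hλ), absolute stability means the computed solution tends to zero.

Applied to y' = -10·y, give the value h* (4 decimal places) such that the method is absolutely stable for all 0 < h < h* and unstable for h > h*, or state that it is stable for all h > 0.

interval (−∞, 0). Any h>0 works for λ=-10.

Set f=λy, z=hλ:
  y_{n+1} = y_n + z·[7/15·y_n + 8/15·y_{n+1}] ⇒ (1 − 8/15z)y_{n+1} = (1 + 7/15z)y_n
  Hence R(z) = (1 + 7/15z)/(1 − 8/15z).

Need |R(x)|<1, x<0.
x=-1.45: |R|=0.1823
x=-2: |R|=0.0323
x=-10: |R|=0.5789
x=-100: |R|=0.8405
θ=8/15≥1/2 ⇒ |1+7/15x|<|1−8/15x| ∀x<0 ⇒ unbounded interval.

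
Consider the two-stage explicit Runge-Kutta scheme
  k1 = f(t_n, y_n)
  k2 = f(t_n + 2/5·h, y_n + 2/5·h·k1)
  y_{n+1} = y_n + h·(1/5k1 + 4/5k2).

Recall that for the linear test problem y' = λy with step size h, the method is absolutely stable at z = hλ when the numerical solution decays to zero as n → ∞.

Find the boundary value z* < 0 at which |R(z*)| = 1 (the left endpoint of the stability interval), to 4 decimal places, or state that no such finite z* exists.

With y'=λy (z=hλ):
  k1=λy_n ⇒ h·k1=z·y_n;  k2=λ(1+2/5z)y_n ⇒ h·k2=z(1+2/5z)y_n
  y_{n+1}/y_n = 1 + 1/5z + 4/5z(1+2/5z) = 1 + z + 8/25z²
  Hence R(z) = 1 + z + 8/25z².

Solve |R(x)|<1 on ℝ⁻.
x=-1.46: |R|=0.2221
R=1: x+8/25x²=0 ⇒ x=−25/8=-3.1250; min R=1−1/(4·8/25)=0.2188>−1
Confirm numerically:
  x=-2.042: |R|=0.29232 <1
  x=-1.978: |R|=0.27399 <1
  x=-1.615: |R|=0.21963 <1
  x=-3.690: |R|=1.66715 >1
  x=-3.643: |R|=1.60386 >1
Stable set (-3.1250, 0).

z* = -3.1250.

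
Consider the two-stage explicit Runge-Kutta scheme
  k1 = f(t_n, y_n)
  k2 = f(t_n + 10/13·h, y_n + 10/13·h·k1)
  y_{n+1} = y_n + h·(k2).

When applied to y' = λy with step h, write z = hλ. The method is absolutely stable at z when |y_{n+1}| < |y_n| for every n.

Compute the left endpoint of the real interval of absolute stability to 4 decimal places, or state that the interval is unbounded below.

Test eqn y'=λy, z=hλ:
  k1=λy_n ⇒ h·k1=z·y_n;  k2=λ(1+10/13z)y_n ⇒ h·k2=z(1+10/13z)y_n
  y_{n+1}/y_n = 1 + z(1+10/13z) = 1 + z + 10/13z²
  ⇒ R(z) = 1 + z + 10/13z².

Boundary: |R(x)|=1, x<0.
x=-1.61: |R|=1.3839
R=1: x+10/13x²=0 ⇒ x=−13/10=-1.3000; min R=1−1/(4·10/13)=0.6750>−1
Confirm numerically:
  x=-1.267: |R|=0.96784 <1
  x=-0.952: |R|=0.74516 <1
  x=-0.577: |R|=0.67910 <1
  x=-1.535: |R|=1.27748 >1
  x=-1.507: |R|=1.23996 >1
Stable set (-1.3000, 0).

left endpoint -1.3000.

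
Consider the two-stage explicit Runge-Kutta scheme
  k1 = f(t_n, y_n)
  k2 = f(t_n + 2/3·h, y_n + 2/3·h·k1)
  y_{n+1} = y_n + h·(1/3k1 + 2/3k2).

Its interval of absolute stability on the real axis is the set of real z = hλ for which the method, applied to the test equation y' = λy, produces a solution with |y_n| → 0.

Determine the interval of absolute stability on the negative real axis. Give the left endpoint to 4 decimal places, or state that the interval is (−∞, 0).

Test eqn y'=λy, z=hλ:
  k1=λy_n ⇒ h·k1=z·y_n;  k2=λ(1+2/3z)y_n ⇒ h·k2=z(1+2/3z)y_n
  y_{n+1}/y_n = 1 + 1/3z + 2/3z(1+2/3z) = 1 + z + 4/9z²
  R(z) = 1 + z + 4/9z².

Need |R(x)|<1, x<0.
x=-0.74: |R|=0.5034
R=1: x+4/9x²=0 ⇒ x=−9/4=-2.2500; min R=1−1/(4·4/9)=0.4375>−1
Confirm numerically:
  x=-2.214: |R|=0.96458 <1
  x=-1.694: |R|=0.58139 <1
  x=-1.513: |R|=0.50441 <1
  x=-1.321: |R|=0.45457 <1
  x=-2.365: |R|=1.12088 >1
  x=-2.361: |R|=1.11648 >1
  x=-2.333: |R|=1.08606 >1
Interval (-2.2500, 0).

z∈(-2.2500,0).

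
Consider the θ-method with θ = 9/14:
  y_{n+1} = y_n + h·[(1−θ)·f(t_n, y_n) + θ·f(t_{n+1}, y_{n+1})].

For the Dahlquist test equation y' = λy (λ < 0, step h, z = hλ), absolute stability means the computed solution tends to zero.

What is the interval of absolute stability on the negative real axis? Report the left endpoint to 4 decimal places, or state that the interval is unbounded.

unbounded; (−∞, 0).

Set f=λy, z=hλ:
  y_{n+1} = y_n + z·[5/14·y_n + 9/14·y_{n+1}] ⇒ (1 − 9/14z)y_{n+1} = (1 + 5/14z)y_n
  R(z) = (1 + 5/14z)/(1 − 9/14z).

Solve |R(x)|<1 on ℝ⁻.
x=-0.45: |R|=0.6510
x=-2: |R|=0.1250
x=-10: |R|=0.3462
x=-100: |R|=0.5317
θ=9/14≥1/2 ⇒ |1+5/14x|<|1−9/14x| ∀x<0 ⇒ unbounded interval.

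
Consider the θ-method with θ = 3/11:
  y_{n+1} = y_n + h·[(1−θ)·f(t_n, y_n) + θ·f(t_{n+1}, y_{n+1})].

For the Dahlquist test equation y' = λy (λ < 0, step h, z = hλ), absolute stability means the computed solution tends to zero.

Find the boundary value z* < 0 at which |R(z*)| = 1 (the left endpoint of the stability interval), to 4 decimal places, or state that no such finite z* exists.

z* = -4.4000.

Test eqn y'=λy, z=hλ:
  y_{n+1} = y_n + z·[8/11·y_n + 3/11·y_{n+1}] ⇒ (1 − 3/11z)y_{n+1} = (1 + 8/11z)y_n
  R(z) = (1 + 8/11z)/(1 − 3/11z).

Solve |R(x)|<1 on ℝ⁻.
x=-0.82: |R|=0.3299
R=−1: 1+8/11x = −1+3/11x ⇒ -5/11x=2 ⇒ x=2/(-5/11)=-4.4000
Confirm numerically:
  x=-2.736: |R|=0.56685 <1
  x=-2.235: |R|=0.38859 <1
  x=-2.191: |R|=0.37148 <1
  x=-2.162: |R|=0.36006 <1
  x=-4.670: |R|=1.05398 >1
  x=-4.641: |R|=1.04835 >1
Stable set (-4.4000, 0).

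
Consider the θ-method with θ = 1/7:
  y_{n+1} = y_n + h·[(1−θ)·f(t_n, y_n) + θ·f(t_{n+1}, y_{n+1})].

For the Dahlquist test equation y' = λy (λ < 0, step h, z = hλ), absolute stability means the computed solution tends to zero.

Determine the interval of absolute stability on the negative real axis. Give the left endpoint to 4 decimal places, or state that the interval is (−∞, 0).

Test eqn y'=λy, z=hλ:
  y_{n+1} = y_n + z·[6/7·y_n + 1/7·y_{n+1}] ⇒ (1 − 1/7z)y_{n+1} = (1 + 6/7z)y_n
  ⇒ R(z) = (1 + 6/7z)/(1 − 1/7z).

Find x<0 with |R(x)|<1.
x=-0.64: |R|=0.4136
R=−1: 1+6/7x = −1+1/7x ⇒ -5/7x=2 ⇒ x=2/(-5/7)=-2.8000
Confirm numerically:
  x=-2.337: |R|=0.75206 <1
  x=-2.062: |R|=0.59281 <1
  x=-1.793: |R|=0.42739 <1
  x=-1.343: |R|=0.12681 <1
  x=-3.270: |R|=1.22882 >1
  x=-3.084: |R|=1.14082 >1
  x=-3.033: |R|=1.11612 >1
Stable set (-2.8000, 0).

z∈(-2.8000,0).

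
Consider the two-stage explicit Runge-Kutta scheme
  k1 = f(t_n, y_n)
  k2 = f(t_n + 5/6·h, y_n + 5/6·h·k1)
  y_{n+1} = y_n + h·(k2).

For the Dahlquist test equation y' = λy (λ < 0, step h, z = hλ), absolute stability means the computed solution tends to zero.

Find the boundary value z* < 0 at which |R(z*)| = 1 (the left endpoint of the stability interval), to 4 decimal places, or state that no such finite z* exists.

With y'=λy (z=hλ):
  k1=λy_n ⇒ h·k1=z·y_n;  k2=λ(1+5/6z)y_n ⇒ h·k2=z(1+5/6z)y_n
  y_{n+1}/y_n = 1 + z(1+5/6z) = 1 + z + 5/6z²
  so R(z) = 1 + z + 5/6z².

Find x<0 with |R(x)|<1.
x=-1.51: |R|=1.3901
R=1: x+5/6x²=0 ⇒ x=−6/5=-1.2000; min R=1−1/(4·5/6)=0.7000>−1
Confirm numerically:
  x=-0.878: |R|=0.76440 <1
  x=-0.848: |R|=0.75125 <1
  x=-0.667: |R|=0.70374 <1
  x=-0.608: |R|=0.70005 <1
  x=-1.800: |R|=1.90000 >1
  x=-1.608: |R|=1.54672 >1
Interval (-1.2000, 0).

left endpoint -1.2000.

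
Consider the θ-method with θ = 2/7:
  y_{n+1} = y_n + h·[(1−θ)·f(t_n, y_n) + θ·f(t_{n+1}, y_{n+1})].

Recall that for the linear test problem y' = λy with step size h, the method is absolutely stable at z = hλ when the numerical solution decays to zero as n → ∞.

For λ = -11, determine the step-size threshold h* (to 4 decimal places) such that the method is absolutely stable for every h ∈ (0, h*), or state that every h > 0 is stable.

(-4.6667,0); λ=-11 ⇒ h* = (14/3)/11 = 0.4242.

On y'=λy, z=hλ:
  y_{n+1} = y_n + z·[5/7·y_n + 2/7·y_{n+1}] ⇒ (1 − 2/7z)y_{n+1} = (1 + 5/7z)y_n
  ⇒ R(z) = (1 + 5/7z)/(1 − 2/7z).

Solve |R(x)|<1 on ℝ⁻.
x=-0.57: |R|=0.5098
R=−1: 1+5/7x = −1+2/7x ⇒ -3/7x=2 ⇒ x=2/(-3/7)=-4.6667
Confirm numerically:
  x=-4.380: |R|=0.94543 <1
  x=-2.598: |R|=0.49114 <1
  x=-2.502: |R|=0.45901 <1
  x=-2.485: |R|=0.45322 <1
  x=-5.113: |R|=1.07773 >1
  x=-4.845: |R|=1.03206 >1
  x=-4.741: |R|=1.01353 >1
So |R|<1 on (-4.6667, 0).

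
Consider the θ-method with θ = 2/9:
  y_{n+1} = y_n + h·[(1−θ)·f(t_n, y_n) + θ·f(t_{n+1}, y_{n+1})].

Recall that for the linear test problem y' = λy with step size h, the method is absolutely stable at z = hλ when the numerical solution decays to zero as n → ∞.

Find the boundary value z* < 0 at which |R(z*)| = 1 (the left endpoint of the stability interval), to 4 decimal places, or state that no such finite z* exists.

With y'=λy (z=hλ):
  y_{n+1} = y_n + z·[7/9·y_n + 2/9·y_{n+1}] ⇒ (1 − 2/9z)y_{n+1} = (1 + 7/9z)y_n
  ⇒ R(z) = (1 + 7/9z)/(1 − 2/9z).

Boundary: |R(x)|=1, x<0.
x=-1.2: |R|=0.0526
R=−1: 1+7/9x = −1+2/9x ⇒ -5/9x=2 ⇒ x=2/(-5/9)=-3.6000
Confirm numerically:
  x=-2.541: |R|=0.62399 <1
  x=-2.243: |R|=0.49689 <1
  x=-2.008: |R|=0.38844 <1
  x=-1.750: |R|=0.26000 <1
  x=-3.915: |R|=1.09358 >1
  x=-3.765: |R|=1.04991 >1
So |R|<1 on (-3.6000, 0).

z* = -3.6000.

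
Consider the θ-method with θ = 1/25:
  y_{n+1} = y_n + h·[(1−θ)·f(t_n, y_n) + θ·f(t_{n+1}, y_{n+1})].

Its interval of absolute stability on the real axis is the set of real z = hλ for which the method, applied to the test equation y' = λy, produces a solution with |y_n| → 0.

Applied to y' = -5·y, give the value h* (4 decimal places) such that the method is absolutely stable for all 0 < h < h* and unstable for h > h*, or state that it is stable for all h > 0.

(-2.1739,0); λ=-5 ⇒ h* = (50/23)/5 = 0.4348.

Test eqn y'=λy, z=hλ:
  y_{n+1} = y_n + z·[24/25·y_n + 1/25·y_{n+1}] ⇒ (1 − 1/25z)y_{n+1} = (1 + 24/25z)y_n
  so R(z) = (1 + 24/25z)/(1 − 1/25z).

Boundary: |R(x)|=1, x<0.
x=-1.62: |R|=0.5214
R=−1: 1+24/25x = −1+1/25x ⇒ -23/25x=2 ⇒ x=2/(-23/25)=-2.1739
Confirm numerically:
  x=-2.037: |R|=0.88353 <1
  x=-1.697: |R|=0.58913 <1
  x=-0.984: |R|=0.05326 <1
  x=-2.676: |R|=1.41726 >1
  x=-2.353: |R|=1.15059 >1
  x=-2.209: |R|=1.02966 >1
So |R|<1 on (-2.1739, 0).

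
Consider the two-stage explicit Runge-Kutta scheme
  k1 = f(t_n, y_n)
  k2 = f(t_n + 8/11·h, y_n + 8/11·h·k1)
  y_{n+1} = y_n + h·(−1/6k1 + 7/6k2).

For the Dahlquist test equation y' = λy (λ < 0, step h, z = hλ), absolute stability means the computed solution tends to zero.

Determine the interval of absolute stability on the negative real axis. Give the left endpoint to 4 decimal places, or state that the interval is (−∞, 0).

(-1.1786, 0).

Set f=λy, z=hλ:
  k1=λy_n ⇒ h·k1=z·y_n;  k2=λ(1+8/11z)y_n ⇒ h·k2=z(1+8/11z)y_n
  y_{n+1}/y_n = 1 − 1/6z + 7/6z(1+8/11z) = 1 + z + 28/33z²
  R(z) = 1 + z + 28/33z².

Need |R(x)|<1, x<0.
x=-1.28: |R|=1.1102
R=1: x+28/33x²=0 ⇒ x=−33/28=-1.1786; min R=1−1/(4·28/33)=0.7054>−1
Confirm numerically:
  x=-1.146: |R|=0.96833 <1
  x=-1.117: |R|=0.94165 <1
  x=-0.517: |R|=0.70979 <1
  x=-1.668: |R|=1.69267 >1
  x=-1.647: |R|=1.65461 >1
  x=-1.333: |R|=1.17466 >1
Interval (-1.1786, 0).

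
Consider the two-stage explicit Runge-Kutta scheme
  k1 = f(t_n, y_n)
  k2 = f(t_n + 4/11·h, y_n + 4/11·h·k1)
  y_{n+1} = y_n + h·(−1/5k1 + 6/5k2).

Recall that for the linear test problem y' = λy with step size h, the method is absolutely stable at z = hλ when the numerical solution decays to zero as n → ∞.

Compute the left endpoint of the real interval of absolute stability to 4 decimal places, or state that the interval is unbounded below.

z* = -2.2917.

With y'=λy (z=hλ):
  k1=λy_n ⇒ h·k1=z·y_n;  k2=λ(1+4/11z)y_n ⇒ h·k2=z(1+4/11z)y_n
  y_{n+1}/y_n = 1 − 1/5z + 6/5z(1+4/11z) = 1 + z + 24/55z²
  ⇒ R(z) = 1 + z + 24/55z².

Need |R(x)|<1, x<0.
x=-1.01: |R|=0.4351
R=1: x+24/55x²=0 ⇒ x=−55/24=-2.2917; min R=1−1/(4·24/55)=0.4271>−1
Confirm numerically:
  x=-1.488: |R|=0.47817 <1
  x=-1.079: |R|=0.42903 <1
  x=-0.929: |R|=0.44760 <1
  x=-2.800: |R|=1.62109 >1
  x=-2.705: |R|=1.48788 >1
  x=-2.486: |R|=1.21081 >1
Stable set (-2.2917, 0).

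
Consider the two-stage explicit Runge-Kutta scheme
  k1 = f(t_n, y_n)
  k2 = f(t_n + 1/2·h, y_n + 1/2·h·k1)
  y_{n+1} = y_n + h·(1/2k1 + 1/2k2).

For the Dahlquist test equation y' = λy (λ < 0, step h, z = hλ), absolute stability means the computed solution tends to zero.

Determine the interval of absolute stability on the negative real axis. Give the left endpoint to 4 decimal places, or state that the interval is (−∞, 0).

z∈(-4.0000,0).

On y'=λy, z=hλ:
  k1=λy_n ⇒ h·k1=z·y_n;  k2=λ(1+1/2z)y_n ⇒ h·k2=z(1+1/2z)y_n
  y_{n+1}/y_n = 1 + 1/2z + 1/2z(1+1/2z) = 1 + z + 1/4z²
  R(z) = 1 + z + 1/4z².

Need |R(x)|<1, x<0.
x=-1.51: |R|=0.0600
R=1: x+1/4x²=0 ⇒ x=−4=-4.0000; min R=1−1/(4·1/4)=0.0000>−1
Confirm numerically:
  x=-3.542: |R|=0.59444 <1
  x=-2.786: |R|=0.15445 <1
  x=-2.694: |R|=0.12041 <1
  x=-1.609: |R|=0.03822 <1
  x=-4.582: |R|=1.66668 >1
  x=-4.246: |R|=1.26113 >1
  x=-4.182: |R|=1.19028 >1
Stable set (-4.0000, 0).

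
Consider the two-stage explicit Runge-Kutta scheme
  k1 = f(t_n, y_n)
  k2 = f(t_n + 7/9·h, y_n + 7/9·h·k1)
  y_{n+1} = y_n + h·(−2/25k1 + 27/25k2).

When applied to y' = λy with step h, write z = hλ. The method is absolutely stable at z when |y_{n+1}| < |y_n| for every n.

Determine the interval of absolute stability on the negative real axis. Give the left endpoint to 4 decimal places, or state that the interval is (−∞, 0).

(-1.1905, 0).

Test eqn y'=λy, z=hλ:
  k1=λy_n ⇒ h·k1=z·y_n;  k2=λ(1+7/9z)y_n ⇒ h·k2=z(1+7/9z)y_n
  y_{n+1}/y_n = 1 − 2/25z + 27/25z(1+7/9z) = 1 + z + 21/25z²
  R(z) = 1 + z + 21/25z².

Find x<0 with |R(x)|<1.
x=-1.57: |R|=1.5005
R=1: x+21/25x²=0 ⇒ x=−25/21=-1.1905; min R=1−1/(4·21/25)=0.7024>−1
Confirm numerically:
  x=-0.871: |R|=0.76626 <1
  x=-0.809: |R|=0.74076 <1
  x=-0.682: |R|=0.70870 <1
  x=-1.464: |R|=1.33637 >1
  x=-1.322: |R|=1.14605 >1
So |R|<1 on (-1.1905, 0).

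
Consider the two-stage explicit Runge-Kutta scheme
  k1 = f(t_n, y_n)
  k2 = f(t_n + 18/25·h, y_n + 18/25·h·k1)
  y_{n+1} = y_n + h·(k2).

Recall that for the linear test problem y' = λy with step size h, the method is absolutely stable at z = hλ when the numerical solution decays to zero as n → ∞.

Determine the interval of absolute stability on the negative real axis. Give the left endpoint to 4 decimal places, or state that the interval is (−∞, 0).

z∈(-1.3889,0).

With y'=λy (z=hλ):
  k1=λy_n ⇒ h·k1=z·y_n;  k2=λ(1+18/25z)y_n ⇒ h·k2=z(1+18/25z)y_n
  y_{n+1}/y_n = 1 + z(1+18/25z) = 1 + z + 18/25z²
  so R(z) = 1 + z + 18/25z².

Solve |R(x)|<1 on ℝ⁻.
x=-0.39: |R|=0.7195
R=1: x+18/25x²=0 ⇒ x=−25/18=-1.3889; min R=1−1/(4·18/25)=0.6528>−1
Confirm numerically:
  x=-1.228: |R|=0.85775 <1
  x=-1.200: |R|=0.83680 <1
  x=-0.926: |R|=0.69138 <1
  x=-1.948: |R|=1.78419 >1
  x=-1.809: |R|=1.54719 >1
  x=-1.636: |R|=1.29108 >1
Interval (-1.3889, 0).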